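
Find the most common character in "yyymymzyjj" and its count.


Input: 'yyymymzyjj'
Operation: tally each character
Counts: 'j':2, 'm':2, 'y':5, 'z':1
Maximum: 'y' appears 5 times


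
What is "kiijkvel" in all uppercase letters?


Input string: 'kiijkvel'
Operation: convert each letter to uppercase
Mapping: 'k'->'K', 'i'->'I', 'i'->'I', 'j'->'J', 'k'->'K', 'v'->'V', 'e'->'E', 'l'->'L'
Result: KIIJKVEL


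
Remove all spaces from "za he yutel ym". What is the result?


Input string: 'za he yutel ym'
Operation: remove all spaces
Words: 'za', 'he', 'yutel', 'ym'
Join without spaces: zaheyutelym


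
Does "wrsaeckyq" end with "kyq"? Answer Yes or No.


Input string: 'wrsaeckyq'
Suffix to check: 'kyq'
Last 3 characters of input: 'kyq'
Match: True
Result: Yes


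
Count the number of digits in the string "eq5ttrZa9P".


Input string: 'eq5ttrZa9P'
Operation: count digit characters (0-9)
Scan: 'e', 'q', '5'(digit), 't', 't', 'r', 'Z', 'a', '9'(digit), 'P'
Digits found: 2
Result: 2


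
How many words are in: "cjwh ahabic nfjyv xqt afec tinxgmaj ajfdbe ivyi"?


Input string: 'cjwh ahabic nfjyv xqt afec tinxgmaj ajfdbe ivyi'
Operation: split by spaces
Words found: 'cjwh', 'ahabic', 'nfjyv', 'xqt', 'afec', 'tinxgmaj', 'ajfdbe', 'ivyi'
Word count: 8


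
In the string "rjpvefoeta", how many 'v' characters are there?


Input string: 'rjpvefoeta'
Target character: 'v'
Scan each position: s[3]='v'
Matches found at indices: 3
Total: 1


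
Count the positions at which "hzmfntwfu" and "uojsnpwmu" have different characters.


String 1: 'hzmfntwfu'
String 2: 'uojsnpwmu'
Compare each position: pos 0: 'h'!='u', pos 1: 'z'!='o', pos 2: 'm'!='j', pos 3: 'f'!='s', pos 4: 'n'=='n', pos 5: 't'!='p', pos 6: 'w'=='w', pos 7: 'f'!='m', pos 8: 'u'=='u'
Differing positions: 6
Hamming distance: 6


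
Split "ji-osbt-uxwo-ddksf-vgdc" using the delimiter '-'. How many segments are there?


Input string: 'ji-osbt-uxwo-ddksf-vgdc'
Delimiter: '-'
Split result: 'ji', 'osbt', 'uxwo', 'ddksf', 'vgdc'
Number of parts: 5


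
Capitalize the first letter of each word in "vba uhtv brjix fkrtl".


Input string: 'vba uhtv brjix fkrtl'
Operation: capitalize first letter of each word
Word transformations: 'vba'->'Vba', 'uhtv'->'Uhtv', 'brjix'->'Brjix', 'fkrtl'->'Fkrtl'
Result: Vba Uhtv Brjix Fkrtl


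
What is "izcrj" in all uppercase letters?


Input string: 'izcrj'
Operation: convert each letter to uppercase
Mapping: 'i'->'I', 'z'->'Z', 'c'->'C', 'r'->'R', 'j'->'J'
Result: IZCRJ


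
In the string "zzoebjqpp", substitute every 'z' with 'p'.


Input string: 'zzoebjqpp'
Operation: replace 'z' with 'p'
Positions of 'z': 0, 1
After replacement: ppoebjqpp


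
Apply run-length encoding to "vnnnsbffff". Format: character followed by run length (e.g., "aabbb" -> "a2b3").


Input: 'vnnnsbffff'
Operation: identify consecutive runs
Runs: 'v' -> v1, 'nnn' -> n3, 's' -> s1, 'b' -> b1, 'ffff' -> f4
Encoded: v1n3s1b1f4


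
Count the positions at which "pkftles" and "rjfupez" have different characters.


String 1: 'pkftles'
String 2: 'rjfupez'
Compare each position: pos 0: 'p'!='r', pos 1: 'k'!='j', pos 2: 'f'=='f', pos 3: 't'!='u', pos 4: 'l'!='p', pos 5: 'e'=='e', pos 6: 's'!='z'
Differing positions: 5
Hamming distance: 5


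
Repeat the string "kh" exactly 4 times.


Input string: 'kh'
Operation: repeat 4 times
Concatenation: 'kh' + 'kh' + 'kh' + 'kh'
Result: khkhkhkh


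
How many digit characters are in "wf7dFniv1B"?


Input string: 'wf7dFniv1B'
Operation: count digit characters (0-9)
Scan: 'w', 'f', '7'(digit), 'd', 'F', 'n', 'i', 'v', '1'(digit), 'B'
Digits found: 2
Result: 2


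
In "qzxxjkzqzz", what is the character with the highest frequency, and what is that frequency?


Input: 'qzxxjkzqzz'
Operation: tally each character
Counts: 'j':1, 'k':1, 'q':2, 'x':2, 'z':4
Maximum: 'z' appears 4 times


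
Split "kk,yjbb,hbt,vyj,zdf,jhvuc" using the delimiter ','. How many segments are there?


Input string: 'kk,yjbb,hbt,vyj,zdf,jhvuc'
Delimiter: ','
Split result: 'kk', 'yjbb', 'hbt', 'vyj', 'zdf', 'jhvuc'
Number of parts: 6


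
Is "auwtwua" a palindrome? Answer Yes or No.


Input string: 'auwtwua'
Reversed: 'auwtwua'
Compare pairs: s[0]='a' vs s[6]='a' (match), s[1]='u' vs s[5]='u' (match), s[2]='w' vs s[4]='w' (match)
Palindrome: Yes


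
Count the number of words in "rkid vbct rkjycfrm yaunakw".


Input string: 'rkid vbct rkjycfrm yaunakw'
Operation: split by spaces
Words found: 'rkid', 'vbct', 'rkjycfrm', 'yaunakw'
Word count: 4


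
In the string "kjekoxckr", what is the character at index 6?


Input string: 'kjekoxckr'
Operation: get character at index 6
Index mapping: s[0]='k', s[1]='j', s[2]='e', s[3]='k', s[4]='o', s[5]='x', s[6]='c'
Result: 'c'


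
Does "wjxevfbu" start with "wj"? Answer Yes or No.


Input string: 'wjxevfbu'
Prefix to check: 'wj'
First 2 characters of input: 'wj'
Match: True
Result: Yes


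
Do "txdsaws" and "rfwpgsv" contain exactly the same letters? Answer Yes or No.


String 1: 'txdsaws' -> sorted: 'adsstwx'
String 2: 'rfwpgsv' -> sorted: 'fgprsvw'
Compare sorted forms: 'adsstwx' != 'fgprsvw'
Anagram: No


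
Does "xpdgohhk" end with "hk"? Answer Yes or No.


Input string: 'xpdgohhk'
Suffix to check: 'hk'
Last 2 characters of input: 'hk'
Match: True
Result: Yes


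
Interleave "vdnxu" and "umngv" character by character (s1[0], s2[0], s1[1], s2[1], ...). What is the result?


String 1: 'vdnxu'
String 2: 'umngv'
Operation: alternate characters
Pairs: 'v'+'u', 'd'+'m', 'n'+'n', 'x'+'g', 'u'+'v'
Result: vudmnnxguv


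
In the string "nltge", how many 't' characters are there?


Input string: 'nltge'
Target character: 't'
Scan each position: s[2]='t'
Matches found at indices: 2
Total: 1


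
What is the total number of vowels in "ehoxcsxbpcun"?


Input string: 'ehoxcsxbpcun'
Operation: count vowels (a, e, i, o, u)
Scan: s[0]='e' (vowel), s[1]='h', s[2]='o' (vowel), s[3]='x', s[4]='c', s[5]='s', s[6]='x', s[7]='b', s[8]='p', s[9]='c', s[10]='u' (vowel), s[11]='n'
Vowels found: 3
Result: 3


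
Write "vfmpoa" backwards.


Input string: 'vfmpoa'
Operation: reverse character order
Original order: 'v' -> 'f' -> 'm' -> 'p' -> 'o' -> 'a'
Reversed order: 'a' -> 'o' -> 'p' -> 'm' -> 'f' -> 'v'
Result: aopmfv


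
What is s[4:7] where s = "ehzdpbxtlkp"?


Input string: 'ehzdpbxtlkp'
Operation: slice [4:7]
Extract characters: s[4]='p', s[5]='b', s[6]='x'
Result: pbx


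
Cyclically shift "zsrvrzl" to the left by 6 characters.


Input: 'zsrvrzl', shift = 6
Operation: split at index 6 and swap parts
Front part s[0:6] = 'zsrvrz'
Back part s[6:] = 'l'
Rotated = back + front = 'l' + 'zsrvrz'
Result: lzsrvrz


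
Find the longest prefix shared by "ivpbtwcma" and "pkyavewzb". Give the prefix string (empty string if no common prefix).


String 1: 'ivpbtwcma'
String 2: 'pkyavewzb'
Compare position by position:
pos 0: 'i' vs 'p' differ -> stop
Longest common prefix: "" (length 0)


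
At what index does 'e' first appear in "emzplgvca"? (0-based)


Input string: 'emzplgvca'
Target: 'e'
Scanning left to right: s[0]='e'
First match at index: 0


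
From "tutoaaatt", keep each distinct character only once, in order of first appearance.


Input: 'tutoaaatt'
Operation: keep first occurrence of each character
Scan: s[0]='t' new -> keep; s[1]='u' new -> keep; s[2]='t' seen -> skip; s[3]='o' new -> keep; s[4]='a' new -> keep; s[5]='a' seen -> skip; s[6]='a' seen -> skip; s[7]='t' seen -> skip; s[8]='t' seen -> skip
Result: tuoa


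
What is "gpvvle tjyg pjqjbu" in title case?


Input string: 'gpvvle tjyg pjqjbu'
Operation: capitalize first letter of each word
Word transformations: 'gpvvle'->'Gpvvle', 'tjyg'->'Tjyg', 'pjqjbu'->'Pjqjbu'
Result: Gpvvle Tjyg Pjqjbu


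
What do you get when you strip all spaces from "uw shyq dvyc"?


Input string: 'uw shyq dvyc'
Operation: remove all spaces
Words: 'uw', 'shyq', 'dvyc'
Join without spaces: uwshyqdvyc


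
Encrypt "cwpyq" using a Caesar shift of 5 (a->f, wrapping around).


Input: 'cwpyq', shift = 5
Operation: for each letter, (position + 5) mod 26
Mapping: 'c'(2+5=7)->'h', 'w'(22+5=27, 27 mod 26=1)->'b', 'p'(15+5=20)->'u', 'y'(24+5=29, 29 mod 26=3)->'d', 'q'(16+5=21)->'v'
Result: hbudv


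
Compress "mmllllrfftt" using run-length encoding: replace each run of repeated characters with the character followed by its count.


Input: 'mmllllrfftt'
Operation: identify consecutive runs
Runs: 'mm' -> m2, 'llll' -> l4, 'r' -> r1, 'ff' -> f2, 'tt' -> t2
Encoded: m2l4r1f2t2


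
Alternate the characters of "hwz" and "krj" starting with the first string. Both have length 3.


String 1: 'hwz'
String 2: 'krj'
Operation: alternate characters
Pairs: 'h'+'k', 'w'+'r', 'z'+'j'
Result: hkwrzj


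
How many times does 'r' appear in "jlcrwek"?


Input string: 'jlcrwek'
Target character: 'r'
Scan each position: s[3]='r'
Matches found at indices: 3
Total: 1


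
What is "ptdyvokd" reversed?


Input string: 'ptdyvokd'
Operation: reverse character order
Original order: 'p' -> 't' -> 'd' -> 'y' -> 'v' -> 'o' -> 'k' -> 'd'
Reversed order: 'd' -> 'k' -> 'o' -> 'v' -> 'y' -> 'd' -> 't' -> 'p'
Result: dkovydtp


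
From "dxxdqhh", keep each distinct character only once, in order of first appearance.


Input: 'dxxdqhh'
Operation: keep first occurrence of each character
Scan: s[0]='d' new -> keep; s[1]='x' new -> keep; s[2]='x' seen -> skip; s[3]='d' seen -> skip; s[4]='q' new -> keep; s[5]='h' new -> keep; s[6]='h' seen -> skip
Result: dxqh


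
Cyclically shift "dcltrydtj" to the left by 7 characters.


Input: 'dcltrydtj', shift = 7
Operation: split at index 7 and swap parts
Front part s[0:7] = 'dcltryd'
Back part s[7:] = 'tj'
Rotated = back + front = 'tj' + 'dcltryd'
Result: tjdcltryd


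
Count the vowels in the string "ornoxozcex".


Input string: 'ornoxozcex'
Operation: count vowels (a, e, i, o, u)
Scan: s[0]='o' (vowel), s[1]='r', s[2]='n', s[3]='o' (vowel), s[4]='x', s[5]='o' (vowel), s[6]='z', s[7]='c', s[8]='e' (vowel), s[9]='x'
Vowels found: 4
Result: 4


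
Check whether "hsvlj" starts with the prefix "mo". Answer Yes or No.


Input string: 'hsvlj'
Prefix to check: 'mo'
First 2 characters of input: 'hs'
Match: False
Result: No


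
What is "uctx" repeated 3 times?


Input string: 'uctx'
Operation: repeat 3 times
Concatenation: 'uctx' + 'uctx' + 'uctx'
Result: uctxuctxuctx


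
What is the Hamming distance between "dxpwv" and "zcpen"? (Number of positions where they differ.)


String 1: 'dxpwv'
String 2: 'zcpen'
Compare each position: pos 0: 'd'!='z', pos 1: 'x'!='c', pos 2: 'p'=='p', pos 3: 'w'!='e', pos 4: 'v'!='n'
Differing positions: 4
Hamming distance: 4


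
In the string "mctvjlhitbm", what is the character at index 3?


Input string: 'mctvjlhitbm'
Operation: get character at index 3
Index mapping: s[0]='m', s[1]='c', s[2]='t', s[3]='v'
Result: 'v'


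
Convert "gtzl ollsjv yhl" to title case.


Input string: 'gtzl ollsjv yhl'
Operation: capitalize first letter of each word
Word transformations: 'gtzl'->'Gtzl', 'ollsjv'->'Ollsjv', 'yhl'->'Yhl'
Result: Gtzl Ollsjv Yhl


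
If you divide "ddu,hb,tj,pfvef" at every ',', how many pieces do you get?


Input string: 'ddu,hb,tj,pfvef'
Delimiter: ','
Split result: 'ddu', 'hb', 'tj', 'pfvef'
Number of parts: 4


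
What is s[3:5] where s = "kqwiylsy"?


Input string: 'kqwiylsy'
Operation: slice [3:5]
Extract characters: s[3]='i', s[4]='y'
Result: iy


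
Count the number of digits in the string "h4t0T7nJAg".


Input string: 'h4t0T7nJAg'
Operation: count digit characters (0-9)
Scan: 'h', '4'(digit), 't', '0'(digit), 'T', '7'(digit), 'n', 'J', 'A', 'g'
Digits found: 3
Result: 3


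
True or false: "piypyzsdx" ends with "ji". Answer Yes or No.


Input string: 'piypyzsdx'
Suffix to check: 'ji'
Last 2 characters of input: 'dx'
Match: False
Result: No


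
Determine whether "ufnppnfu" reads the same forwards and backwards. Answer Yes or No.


Input string: 'ufnppnfu'
Reversed: 'ufnppnfu'
Compare pairs: s[0]='u' vs s[7]='u' (match), s[1]='f' vs s[6]='f' (match), s[2]='n' vs s[5]='n' (match), s[3]='p' vs s[4]='p' (match)
Palindrome: Yes


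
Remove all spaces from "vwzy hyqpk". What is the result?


Input string: 'vwzy hyqpk'
Operation: remove all spaces
Words: 'vwzy', 'hyqpk'
Join without spaces: vwzyhyqpk


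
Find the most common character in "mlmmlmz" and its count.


Input: 'mlmmlmz'
Operation: tally each character
Counts: 'l':2, 'm':4, 'z':1
Maximum: 'm' appears 4 times


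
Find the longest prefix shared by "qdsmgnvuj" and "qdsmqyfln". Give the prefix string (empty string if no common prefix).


String 1: 'qdsmgnvuj'
String 2: 'qdsmqyfln'
Compare position by position:
pos 0: 'q' vs 'q' match
pos 1: 'd' vs 'd' match
pos 2: 's' vs 's' match
pos 3: 'm' vs 'm' match
pos 4: 'g' vs 'q' differ -> stop
Longest common prefix: "qdsm" (length 4)


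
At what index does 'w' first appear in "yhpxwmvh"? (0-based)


Input string: 'yhpxwmvh'
Target: 'w'
Scanning left to right: s[0]='y', s[1]='h', s[2]='p', s[3]='x', s[4]='w'
First match at index: 4


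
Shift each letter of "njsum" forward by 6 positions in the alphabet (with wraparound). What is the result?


Input: 'njsum', shift = 6
Operation: for each letter, (position + 6) mod 26
Mapping: 'n'(13+6=19)->'t', 'j'(9+6=15)->'p', 's'(18+6=24)->'y', 'u'(20+6=26, 26 mod 26=0)->'a', 'm'(12+6=18)->'s'
Result: tpyas


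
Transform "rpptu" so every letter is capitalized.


Input string: 'rpptu'
Operation: convert each letter to uppercase
Mapping: 'r'->'R', 'p'->'P', 'p'->'P', 't'->'T', 'u'->'U'
Result: RPPTU


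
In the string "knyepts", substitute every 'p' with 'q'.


Input string: 'knyepts'
Operation: replace 'p' with 'q'
Positions of 'p': 4
After replacement: knyeqts


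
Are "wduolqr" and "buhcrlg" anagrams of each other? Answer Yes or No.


String 1: 'wduolqr' -> sorted: 'dloqruw'
String 2: 'buhcrlg' -> sorted: 'bcghlru'
Compare sorted forms: 'dloqruw' != 'bcghlru'
Anagram: No


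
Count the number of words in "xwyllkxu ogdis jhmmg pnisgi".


Input string: 'xwyllkxu ogdis jhmmg pnisgi'
Operation: split by spaces
Words found: 'xwyllkxu', 'ogdis', 'jhmmg', 'pnisgi'
Word count: 4


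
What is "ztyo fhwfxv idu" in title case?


Input string: 'ztyo fhwfxv idu'
Operation: capitalize first letter of each word
Word transformations: 'ztyo'->'Ztyo', 'fhwfxv'->'Fhwfxv', 'idu'->'Idu'
Result: Ztyo Fhwfxv Idu


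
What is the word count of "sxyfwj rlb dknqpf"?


Input string: 'sxyfwj rlb dknqpf'
Operation: split by spaces
Words found: 'sxyfwj', 'rlb', 'dknqpf'
Word count: 3


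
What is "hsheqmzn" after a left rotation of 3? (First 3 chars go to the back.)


Input: 'hsheqmzn', shift = 3
Operation: split at index 3 and swap parts
Front part s[0:3] = 'hsh'
Back part s[3:] = 'eqmzn'
Rotated = back + front = 'eqmzn' + 'hsh'
Result: eqmznhsh


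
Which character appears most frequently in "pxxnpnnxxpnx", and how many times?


Input: 'pxxnpnnxxpnx'
Operation: tally each character
Counts: 'n':4, 'p':3, 'x':5
Maximum: 'x' appears 5 times


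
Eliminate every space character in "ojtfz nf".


Input string: 'ojtfz nf'
Operation: remove all spaces
Words: 'ojtfz', 'nf'
Join without spaces: ojtfznf


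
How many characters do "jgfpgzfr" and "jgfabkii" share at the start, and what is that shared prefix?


String 1: 'jgfpgzfr'
String 2: 'jgfabkii'
Compare position by position:
pos 0: 'j' vs 'j' match
pos 1: 'g' vs 'g' match
pos 2: 'f' vs 'f' match
pos 3: 'p' vs 'a' differ -> stop
Longest common prefix: "jgf" (length 3)


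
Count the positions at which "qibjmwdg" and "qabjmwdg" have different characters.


String 1: 'qibjmwdg'
String 2: 'qabjmwdg'
Compare each position: pos 0: 'q'=='q', pos 1: 'i'!='a', pos 2: 'b'=='b', pos 3: 'j'=='j', pos 4: 'm'=='m', pos 5: 'w'=='w', pos 6: 'd'=='d', pos 7: 'g'=='g'
Differing positions: 1
Hamming distance: 1


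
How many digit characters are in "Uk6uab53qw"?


Input string: 'Uk6uab53qw'
Operation: count digit characters (0-9)
Scan: 'U', 'k', '6'(digit), 'u', 'a', 'b', '5'(digit), '3'(digit), 'q', 'w'
Digits found: 3
Result: 3


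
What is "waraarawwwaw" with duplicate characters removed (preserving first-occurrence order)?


Input: 'waraarawwwaw'
Operation: keep first occurrence of each character
Scan: s[0]='w' new -> keep; s[1]='a' new -> keep; s[2]='r' new -> keep; s[3]='a' seen -> skip; s[4]='a' seen -> skip; s[5]='r' seen -> skip; s[6]='a' seen -> skip; s[7]='w' seen -> skip; s[8]='w' seen -> skip; s[9]='w' seen -> skip; s[10]='a' seen -> skip; s[11]='w' seen -> skip
Result: war


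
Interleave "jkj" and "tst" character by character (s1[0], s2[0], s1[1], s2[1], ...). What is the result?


String 1: 'jkj'
String 2: 'tst'
Operation: alternate characters
Pairs: 'j'+'t', 'k'+'s', 'j'+'t'
Result: jtksjt


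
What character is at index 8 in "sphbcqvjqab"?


Input string: 'sphbcqvjqab'
Operation: get character at index 8
Index mapping: s[0]='s', s[1]='p', s[2]='h', s[3]='b', s[4]='c', s[5]='q', s[6]='v', s[7]='j', s[8]='q'
Result: 'q'


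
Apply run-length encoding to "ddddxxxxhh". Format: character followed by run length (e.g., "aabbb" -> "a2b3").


Input: 'ddddxxxxhh'
Operation: identify consecutive runs
Runs: 'dddd' -> d4, 'xxxx' -> x4, 'hh' -> h2
Encoded: d4x4h2


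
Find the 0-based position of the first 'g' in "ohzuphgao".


Input string: 'ohzuphgao'
Target: 'g'
Scanning left to right: s[0]='o', s[1]='h', s[2]='z', s[3]='u', s[4]='p', s[5]='h', s[6]='g'
First match at index: 6


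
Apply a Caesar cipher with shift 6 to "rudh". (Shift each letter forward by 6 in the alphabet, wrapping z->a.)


Input: 'rudh', shift = 6
Operation: for each letter, (position + 6) mod 26
Mapping: 'r'(17+6=23)->'x', 'u'(20+6=26, 26 mod 26=0)->'a', 'd'(3+6=9)->'j', 'h'(7+6=13)->'n'
Result: xajn


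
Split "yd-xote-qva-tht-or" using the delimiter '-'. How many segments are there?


Input string: 'yd-xote-qva-tht-or'
Delimiter: '-'
Split result: 'yd', 'xote', 'qva', 'tht', 'or'
Number of parts: 5


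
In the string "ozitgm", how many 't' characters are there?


Input string: 'ozitgm'
Target character: 't'
Scan each position: s[3]='t'
Matches found at indices: 3
Total: 1


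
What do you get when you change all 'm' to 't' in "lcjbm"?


Input string: 'lcjbm'
Operation: replace 'm' with 't'
Positions of 'm': 4
After replacement: lcjbt


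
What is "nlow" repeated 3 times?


Input string: 'nlow'
Operation: repeat 3 times
Concatenation: 'nlow' + 'nlow' + 'nlow'
Result: nlownlownlow


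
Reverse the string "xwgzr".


Input string: 'xwgzr'
Operation: reverse character order
Original order: 'x' -> 'w' -> 'g' -> 'z' -> 'r'
Reversed order: 'r' -> 'z' -> 'g' -> 'w' -> 'x'
Result: rzgwx


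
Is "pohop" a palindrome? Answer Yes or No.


Input string: 'pohop'
Reversed: 'pohop'
Compare pairs: s[0]='p' vs s[4]='p' (match), s[1]='o' vs s[3]='o' (match)
Palindrome: Yes


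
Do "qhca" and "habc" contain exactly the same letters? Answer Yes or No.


String 1: 'qhca' -> sorted: 'achq'
String 2: 'habc' -> sorted: 'abch'
Compare sorted forms: 'achq' != 'abch'
Anagram: No


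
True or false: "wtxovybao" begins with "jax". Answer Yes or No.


Input string: 'wtxovybao'
Prefix to check: 'jax'
First 3 characters of input: 'wtx'
Match: False
Result: No


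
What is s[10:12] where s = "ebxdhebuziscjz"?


Input string: 'ebxdhebuziscjz'
Operation: slice [10:12]
Extract characters: s[10]='s', s[11]='c'
Result: sc


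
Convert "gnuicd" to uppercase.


Input string: 'gnuicd'
Operation: convert each letter to uppercase
Mapping: 'g'->'G', 'n'->'N', 'u'->'U', 'i'->'I', 'c'->'C', 'd'->'D'
Result: GNUICD


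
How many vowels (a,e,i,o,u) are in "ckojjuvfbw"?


Input string: 'ckojjuvfbw'
Operation: count vowels (a, e, i, o, u)
Scan: s[0]='c', s[1]='k', s[2]='o' (vowel), s[3]='j', s[4]='j', s[5]='u' (vowel), s[6]='v', s[7]='f', s[8]='b', s[9]='w'
Vowels found: 2
Result: 2


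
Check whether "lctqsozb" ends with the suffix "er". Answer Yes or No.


Input string: 'lctqsozb'
Suffix to check: 'er'
Last 2 characters of input: 'zb'
Match: False
Result: No


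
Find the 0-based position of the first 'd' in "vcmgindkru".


Input string: 'vcmgindkru'
Target: 'd'
Scanning left to right: s[0]='v', s[1]='c', s[2]='m', s[3]='g', s[4]='i', s[5]='n', s[6]='d'
First match at index: 6


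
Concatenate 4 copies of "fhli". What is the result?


Input string: 'fhli'
Operation: repeat 4 times
Concatenation: 'fhli' + 'fhli' + 'fhli' + 'fhli'
Result: fhlifhlifhlifhli


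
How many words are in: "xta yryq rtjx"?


Input string: 'xta yryq rtjx'
Operation: split by spaces
Words found: 'xta', 'yryq', 'rtjx'
Word count: 3


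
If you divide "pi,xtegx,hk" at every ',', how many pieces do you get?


Input string: 'pi,xtegx,hk'
Delimiter: ','
Split result: 'pi', 'xtegx', 'hk'
Number of parts: 3


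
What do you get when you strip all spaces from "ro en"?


Input string: 'ro en'
Operation: remove all spaces
Words: 'ro', 'en'
Join without spaces: roen


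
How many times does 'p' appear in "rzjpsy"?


Input string: 'rzjpsy'
Target character: 'p'
Scan each position: s[3]='p'
Matches found at indices: 3
Total: 1


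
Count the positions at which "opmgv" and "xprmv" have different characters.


String 1: 'opmgv'
String 2: 'xprmv'
Compare each position: pos 0: 'o'!='x', pos 1: 'p'=='p', pos 2: 'm'!='r', pos 3: 'g'!='m', pos 4: 'v'=='v'
Differing positions: 3
Hamming distance: 3


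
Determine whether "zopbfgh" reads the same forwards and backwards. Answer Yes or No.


Input string: 'zopbfgh'
Reversed: 'hgfbpoz'
Compare pairs: s[0]='z' vs s[6]='h' (mismatch), s[1]='o' vs s[5]='g' (mismatch), s[2]='p' vs s[4]='f' (mismatch)
Palindrome: No


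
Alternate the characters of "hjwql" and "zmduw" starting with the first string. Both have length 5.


String 1: 'hjwql'
String 2: 'zmduw'
Operation: alternate characters
Pairs: 'h'+'z', 'j'+'m', 'w'+'d', 'q'+'u', 'l'+'w'
Result: hzjmwdqulw


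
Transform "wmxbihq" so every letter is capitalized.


Input string: 'wmxbihq'
Operation: convert each letter to uppercase
Mapping: 'w'->'W', 'm'->'M', 'x'->'X', 'b'->'B', 'i'->'I', 'h'->'H', 'q'->'Q'
Result: WMXBIHQ


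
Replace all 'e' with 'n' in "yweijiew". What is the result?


Input string: 'yweijiew'
Operation: replace 'e' with 'n'
Positions of 'e': 2, 6
After replacement: ywnijinw


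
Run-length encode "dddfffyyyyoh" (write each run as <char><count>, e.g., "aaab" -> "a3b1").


Input: 'dddfffyyyyoh'
Operation: identify consecutive runs
Runs: 'ddd' -> d3, 'fff' -> f3, 'yyyy' -> y4, 'o' -> o1, 'h' -> h1
Encoded: d3f3y4o1h1


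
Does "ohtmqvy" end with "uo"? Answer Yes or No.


Input string: 'ohtmqvy'
Suffix to check: 'uo'
Last 2 characters of input: 'vy'
Match: False
Result: No


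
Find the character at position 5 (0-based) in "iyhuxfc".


Input string: 'iyhuxfc'
Operation: get character at index 5
Index mapping: s[0]='i', s[1]='y', s[2]='h', s[3]='u', s[4]='x', s[5]='f'
Result: 'f'


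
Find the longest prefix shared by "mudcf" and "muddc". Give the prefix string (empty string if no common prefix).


String 1: 'mudcf'
String 2: 'muddc'
Compare position by position:
pos 0: 'm' vs 'm' match
pos 1: 'u' vs 'u' match
pos 2: 'd' vs 'd' match
pos 3: 'c' vs 'd' differ -> stop
Longest common prefix: "mud" (length 3)


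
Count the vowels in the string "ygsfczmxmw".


Input string: 'ygsfczmxmw'
Operation: count vowels (a, e, i, o, u)
Scan: s[0]='y', s[1]='g', s[2]='s', s[3]='f', s[4]='c', s[5]='z', s[6]='m', s[7]='x', s[8]='m', s[9]='w'
Vowels found: 0
Result: 0


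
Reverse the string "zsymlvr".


Input string: 'zsymlvr'
Operation: reverse character order
Original order: 'z' -> 's' -> 'y' -> 'm' -> 'l' -> 'v' -> 'r'
Reversed order: 'r' -> 'v' -> 'l' -> 'm' -> 'y' -> 's' -> 'z'
Result: rvlmysz


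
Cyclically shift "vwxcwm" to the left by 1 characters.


Input: 'vwxcwm', shift = 1
Operation: split at index 1 and swap parts
Front part s[0:1] = 'v'
Back part s[1:] = 'wxcwm'
Rotated = back + front = 'wxcwm' + 'v'
Result: wxcwmv


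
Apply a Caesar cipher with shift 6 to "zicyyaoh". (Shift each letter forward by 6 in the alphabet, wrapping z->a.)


Input: 'zicyyaoh', shift = 6
Operation: for each letter, (position + 6) mod 26
Mapping: 'z'(25+6=31, 31 mod 26=5)->'f', 'i'(8+6=14)->'o', 'c'(2+6=8)->'i', 'y'(24+6=30, 30 mod 26=4)->'e', 'y'(24+6=30, 30 mod 26=4)->'e', 'a'(0+6=6)->'g', 'o'(14+6=20)->'u', 'h'(7+6=13)->'n'
Result: foieegun


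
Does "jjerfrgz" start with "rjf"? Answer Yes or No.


Input string: 'jjerfrgz'
Prefix to check: 'rjf'
First 3 characters of input: 'jje'
Match: False
Result: No


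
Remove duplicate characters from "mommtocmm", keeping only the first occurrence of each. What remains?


Input: 'mommtocmm'
Operation: keep first occurrence of each character
Scan: s[0]='m' new -> keep; s[1]='o' new -> keep; s[2]='m' seen -> skip; s[3]='m' seen -> skip; s[4]='t' new -> keep; s[5]='o' seen -> skip; s[6]='c' new -> keep; s[7]='m' seen -> skip; s[8]='m' seen -> skip
Result: motc


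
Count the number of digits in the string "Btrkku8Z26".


Input string: 'Btrkku8Z26'
Operation: count digit characters (0-9)
Scan: 'B', 't', 'r', 'k', 'k', 'u', '8'(digit), 'Z', '2'(digit), '6'(digit)
Digits found: 3
Result: 3


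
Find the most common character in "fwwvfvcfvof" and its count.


Input: 'fwwvfvcfvof'
Operation: tally each character
Counts: 'c':1, 'f':4, 'o':1, 'v':3, 'w':2
Maximum: 'f' appears 4 times


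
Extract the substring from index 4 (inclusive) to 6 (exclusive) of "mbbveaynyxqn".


Input string: 'mbbveaynyxqn'
Operation: slice [4:6]
Extract characters: s[4]='e', s[5]='a'
Result: ea


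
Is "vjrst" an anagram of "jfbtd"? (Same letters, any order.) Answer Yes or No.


String 1: 'jfbtd' -> sorted: 'bdfjt'
String 2: 'vjrst' -> sorted: 'jrstv'
Compare sorted forms: 'bdfjt' != 'jrstv'
Anagram: No


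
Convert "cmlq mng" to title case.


Input string: 'cmlq mng'
Operation: capitalize first letter of each word
Word transformations: 'cmlq'->'Cmlq', 'mng'->'Mng'
Result: Cmlq Mng


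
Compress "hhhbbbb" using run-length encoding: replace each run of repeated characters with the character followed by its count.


Input: 'hhhbbbb'
Operation: identify consecutive runs
Runs: 'hhh' -> h3, 'bbbb' -> b4
Encoded: h3b4


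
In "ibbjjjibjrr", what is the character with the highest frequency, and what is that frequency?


Input: 'ibbjjjibjrr'
Operation: tally each character
Counts: 'b':3, 'i':2, 'j':4, 'r':2
Maximum: 'j' appears 4 times


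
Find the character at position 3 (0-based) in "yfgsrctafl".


Input string: 'yfgsrctafl'
Operation: get character at index 3
Index mapping: s[0]='y', s[1]='f', s[2]='g', s[3]='s'
Result: 's'


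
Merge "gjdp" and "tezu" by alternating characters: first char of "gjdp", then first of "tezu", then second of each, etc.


String 1: 'gjdp'
String 2: 'tezu'
Operation: alternate characters
Pairs: 'g'+'t', 'j'+'e', 'd'+'z', 'p'+'u'
Result: gtjedzpu


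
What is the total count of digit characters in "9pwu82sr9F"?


Input string: '9pwu82sr9F'
Operation: count digit characters (0-9)
Scan: '9'(digit), 'p', 'w', 'u', '8'(digit), '2'(digit), 's', 'r', '9'(digit), 'F'
Digits found: 4
Result: 4


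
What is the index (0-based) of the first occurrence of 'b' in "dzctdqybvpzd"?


Input string: 'dzctdqybvpzd'
Target: 'b'
Scanning left to right: s[0]='d', s[1]='z', s[2]='c', s[3]='t', s[4]='d', s[5]='q', s[6]='y', s[7]='b'
First match at index: 7


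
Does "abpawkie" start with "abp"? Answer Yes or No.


Input string: 'abpawkie'
Prefix to check: 'abp'
First 3 characters of input: 'abp'
Match: True
Result: Yes


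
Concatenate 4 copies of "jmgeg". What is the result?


Input string: 'jmgeg'
Operation: repeat 4 times
Concatenation: 'jmgeg' + 'jmgeg' + 'jmgeg' + 'jmgeg'
Result: jmgegjmgegjmgegjmgeg


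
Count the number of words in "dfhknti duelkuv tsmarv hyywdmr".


Input string: 'dfhknti duelkuv tsmarv hyywdmr'
Operation: split by spaces
Words found: 'dfhknti', 'duelkuv', 'tsmarv', 'hyywdmr'
Word count: 4


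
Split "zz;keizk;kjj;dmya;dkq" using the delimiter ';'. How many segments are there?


Input string: 'zz;keizk;kjj;dmya;dkq'
Delimiter: ';'
Split result: 'zz', 'keizk', 'kjj', 'dmya', 'dkq'
Number of parts: 5


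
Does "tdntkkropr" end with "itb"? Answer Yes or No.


Input string: 'tdntkkropr'
Suffix to check: 'itb'
Last 3 characters of input: 'opr'
Match: False
Result: No


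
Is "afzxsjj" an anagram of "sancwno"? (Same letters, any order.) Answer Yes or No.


String 1: 'sancwno' -> sorted: 'acnnosw'
String 2: 'afzxsjj' -> sorted: 'afjjsxz'
Compare sorted forms: 'acnnosw' != 'afjjsxz'
Anagram: No


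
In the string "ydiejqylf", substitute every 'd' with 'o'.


Input string: 'ydiejqylf'
Operation: replace 'd' with 'o'
Positions of 'd': 1
After replacement: yoiejqylf


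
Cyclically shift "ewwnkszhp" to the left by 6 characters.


Input: 'ewwnkszhp', shift = 6
Operation: split at index 6 and swap parts
Front part s[0:6] = 'ewwnks'
Back part s[6:] = 'zhp'
Rotated = back + front = 'zhp' + 'ewwnks'
Result: zhpewwnks


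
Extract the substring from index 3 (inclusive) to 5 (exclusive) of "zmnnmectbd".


Input string: 'zmnnmectbd'
Operation: slice [3:5]
Extract characters: s[3]='n', s[4]='m'
Result: nm


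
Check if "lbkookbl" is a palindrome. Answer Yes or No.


Input string: 'lbkookbl'
Reversed: 'lbkookbl'
Compare pairs: s[0]='l' vs s[7]='l' (match), s[1]='b' vs s[6]='b' (match), s[2]='k' vs s[5]='k' (match), s[3]='o' vs s[4]='o' (match)
Palindrome: Yes


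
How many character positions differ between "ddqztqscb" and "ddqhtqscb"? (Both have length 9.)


String 1: 'ddqztqscb'
String 2: 'ddqhtqscb'
Compare each position: pos 0: 'd'=='d', pos 1: 'd'=='d', pos 2: 'q'=='q', pos 3: 'z'!='h', pos 4: 't'=='t', pos 5: 'q'=='q', pos 6: 's'=='s', pos 7: 'c'=='c', pos 8: 'b'=='b'
Differing positions: 1
Hamming distance: 1


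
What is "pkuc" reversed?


Input string: 'pkuc'
Operation: reverse character order
Original order: 'p' -> 'k' -> 'u' -> 'c'
Reversed order: 'c' -> 'u' -> 'k' -> 'p'
Result: cukp


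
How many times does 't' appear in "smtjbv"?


Input string: 'smtjbv'
Target character: 't'
Scan each position: s[2]='t'
Matches found at indices: 2
Total: 1


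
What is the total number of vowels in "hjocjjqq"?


Input string: 'hjocjjqq'
Operation: count vowels (a, e, i, o, u)
Scan: s[0]='h', s[1]='j', s[2]='o' (vowel), s[3]='c', s[4]='j', s[5]='j', s[6]='q', s[7]='q'
Vowels found: 1
Result: 1


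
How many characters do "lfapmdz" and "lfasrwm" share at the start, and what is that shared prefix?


String 1: 'lfapmdz'
String 2: 'lfasrwm'
Compare position by position:
pos 0: 'l' vs 'l' match
pos 1: 'f' vs 'f' match
pos 2: 'a' vs 'a' match
pos 3: 'p' vs 's' differ -> stop
Longest common prefix: "lfa" (length 3)


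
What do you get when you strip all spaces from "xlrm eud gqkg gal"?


Input string: 'xlrm eud gqkg gal'
Operation: remove all spaces
Words: 'xlrm', 'eud', 'gqkg', 'gal'
Join without spaces: xlrmeudgqkggal


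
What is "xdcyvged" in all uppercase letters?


Input string: 'xdcyvged'
Operation: convert each letter to uppercase
Mapping: 'x'->'X', 'd'->'D', 'c'->'C', 'y'->'Y', 'v'->'V', 'g'->'G', 'e'->'E', 'd'->'D'
Result: XDCYVGED


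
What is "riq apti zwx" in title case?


Input string: 'riq apti zwx'
Operation: capitalize first letter of each word
Word transformations: 'riq'->'Riq', 'apti'->'Apti', 'zwx'->'Zwx'
Result: Riq Apti Zwx


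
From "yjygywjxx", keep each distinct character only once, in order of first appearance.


Input: 'yjygywjxx'
Operation: keep first occurrence of each character
Scan: s[0]='y' new -> keep; s[1]='j' new -> keep; s[2]='y' seen -> skip; s[3]='g' new -> keep; s[4]='y' seen -> skip; s[5]='w' new -> keep; s[6]='j' seen -> skip; s[7]='x' new -> keep; s[8]='x' seen -> skip
Result: yjgwx


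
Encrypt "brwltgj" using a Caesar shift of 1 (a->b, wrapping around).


Input: 'brwltgj', shift = 1
Operation: for each letter, (position + 1) mod 26
Mapping: 'b'(1+1=2)->'c', 'r'(17+1=18)->'s', 'w'(22+1=23)->'x', 'l'(11+1=12)->'m', 't'(19+1=20)->'u', 'g'(6+1=7)->'h', 'j'(9+1=10)->'k'
Result: csxmuhk


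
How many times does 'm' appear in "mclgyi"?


Input string: 'mclgyi'
Target character: 'm'
Scan each position: s[0]='m'
Matches found at indices: 0
Total: 1


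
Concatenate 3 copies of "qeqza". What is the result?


Input string: 'qeqza'
Operation: repeat 3 times
Concatenation: 'qeqza' + 'qeqza' + 'qeqza'
Result: qeqzaqeqzaqeqza


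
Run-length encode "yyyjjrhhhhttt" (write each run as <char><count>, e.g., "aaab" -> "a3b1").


Input: 'yyyjjrhhhhttt'
Operation: identify consecutive runs
Runs: 'yyy' -> y3, 'jj' -> j2, 'r' -> r1, 'hhhh' -> h4, 'ttt' -> t3
Encoded: y3j2r1h4t3


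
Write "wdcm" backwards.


Input string: 'wdcm'
Operation: reverse character order
Original order: 'w' -> 'd' -> 'c' -> 'm'
Reversed order: 'm' -> 'c' -> 'd' -> 'w'
Result: mcdw


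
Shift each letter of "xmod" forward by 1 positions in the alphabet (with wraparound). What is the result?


Input: 'xmod', shift = 1
Operation: for each letter, (position + 1) mod 26
Mapping: 'x'(23+1=24)->'y', 'm'(12+1=13)->'n', 'o'(14+1=15)->'p', 'd'(3+1=4)->'e'
Result: ynpe


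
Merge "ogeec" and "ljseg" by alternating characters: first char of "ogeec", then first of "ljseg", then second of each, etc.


String 1: 'ogeec'
String 2: 'ljseg'
Operation: alternate characters
Pairs: 'o'+'l', 'g'+'j', 'e'+'s', 'e'+'e', 'c'+'g'
Result: olgjeseecg


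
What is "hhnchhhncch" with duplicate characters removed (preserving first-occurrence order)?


Input: 'hhnchhhncch'
Operation: keep first occurrence of each character
Scan: s[0]='h' new -> keep; s[1]='h' seen -> skip; s[2]='n' new -> keep; s[3]='c' new -> keep; s[4]='h' seen -> skip; s[5]='h' seen -> skip; s[6]='h' seen -> skip; s[7]='n' seen -> skip; s[8]='c' seen -> skip; s[9]='c' seen -> skip; s[10]='h' seen -> skip
Result: hnc


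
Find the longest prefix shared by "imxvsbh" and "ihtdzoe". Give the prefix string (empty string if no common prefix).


String 1: 'imxvsbh'
String 2: 'ihtdzoe'
Compare position by position:
pos 0: 'i' vs 'i' match
pos 1: 'm' vs 'h' differ -> stop
Longest common prefix: "i" (length 1)


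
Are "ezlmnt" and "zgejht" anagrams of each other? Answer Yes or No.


String 1: 'ezlmnt' -> sorted: 'elmntz'
String 2: 'zgejht' -> sorted: 'eghjtz'
Compare sorted forms: 'elmntz' != 'eghjtz'
Anagram: No


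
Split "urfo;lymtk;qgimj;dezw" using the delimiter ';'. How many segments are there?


Input string: 'urfo;lymtk;qgimj;dezw'
Delimiter: ';'
Split result: 'urfo', 'lymtk', 'qgimj', 'dezw'
Number of parts: 4


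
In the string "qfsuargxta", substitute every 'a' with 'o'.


Input string: 'qfsuargxta'
Operation: replace 'a' with 'o'
Positions of 'a': 4, 9
After replacement: qfsuorgxto


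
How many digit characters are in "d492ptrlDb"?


Input string: 'd492ptrlDb'
Operation: count digit characters (0-9)
Scan: 'd', '4'(digit), '9'(digit), '2'(digit), 'p', 't', 'r', 'l', 'D', 'b'
Digits found: 3
Result: 3


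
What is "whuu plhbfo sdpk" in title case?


Input string: 'whuu plhbfo sdpk'
Operation: capitalize first letter of each word
Word transformations: 'whuu'->'Whuu', 'plhbfo'->'Plhbfo', 'sdpk'->'Sdpk'
Result: Whuu Plhbfo Sdpk


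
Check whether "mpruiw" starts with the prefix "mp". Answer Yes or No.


Input string: 'mpruiw'
Prefix to check: 'mp'
First 2 characters of input: 'mp'
Match: True
Result: Yes


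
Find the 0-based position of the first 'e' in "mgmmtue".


Input string: 'mgmmtue'
Target: 'e'
Scanning left to right: s[0]='m', s[1]='g', s[2]='m', s[3]='m', s[4]='t', s[5]='u', s[6]='e'
First match at index: 6


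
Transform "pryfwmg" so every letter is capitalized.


Input string: 'pryfwmg'
Operation: convert each letter to uppercase
Mapping: 'p'->'P', 'r'->'R', 'y'->'Y', 'f'->'F', 'w'->'W', 'm'->'M', 'g'->'G'
Result: PRYFWMG


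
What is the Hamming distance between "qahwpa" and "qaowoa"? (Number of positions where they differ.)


String 1: 'qahwpa'
String 2: 'qaowoa'
Compare each position: pos 0: 'q'=='q', pos 1: 'a'=='a', pos 2: 'h'!='o', pos 3: 'w'=='w', pos 4: 'p'!='o', pos 5: 'a'=='a'
Differing positions: 2
Hamming distance: 2


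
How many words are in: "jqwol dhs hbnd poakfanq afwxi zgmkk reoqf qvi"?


Input string: 'jqwol dhs hbnd poakfanq afwxi zgmkk reoqf qvi'
Operation: split by spaces
Words found: 'jqwol', 'dhs', 'hbnd', 'poakfanq', 'afwxi', 'zgmkk', 'reoqf', 'qvi'
Word count: 8


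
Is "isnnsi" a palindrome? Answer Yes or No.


Input string: 'isnnsi'
Reversed: 'isnnsi'
Compare pairs: s[0]='i' vs s[5]='i' (match), s[1]='s' vs s[4]='s' (match), s[2]='n' vs s[3]='n' (match)
Palindrome: Yes


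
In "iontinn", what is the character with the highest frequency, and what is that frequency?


Input: 'iontinn'
Operation: tally each character
Counts: 'i':2, 'n':3, 'o':1, 't':1
Maximum: 'n' appears 3 times


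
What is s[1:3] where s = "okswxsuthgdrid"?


Input string: 'okswxsuthgdrid'
Operation: slice [1:3]
Extract characters: s[1]='k', s[2]='s'
Result: ks


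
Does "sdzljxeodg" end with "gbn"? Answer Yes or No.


Input string: 'sdzljxeodg'
Suffix to check: 'gbn'
Last 3 characters of input: 'odg'
Match: False
Result: No


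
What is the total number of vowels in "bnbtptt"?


Input string: 'bnbtptt'
Operation: count vowels (a, e, i, o, u)
Scan: s[0]='b', s[1]='n', s[2]='b', s[3]='t', s[4]='p', s[5]='t', s[6]='t'
Vowels found: 0
Result: 0


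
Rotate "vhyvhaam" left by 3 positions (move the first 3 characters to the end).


Input: 'vhyvhaam', shift = 3
Operation: split at index 3 and swap parts
Front part s[0:3] = 'vhy'
Back part s[3:] = 'vhaam'
Rotated = back + front = 'vhaam' + 'vhy'
Result: vhaamvhy


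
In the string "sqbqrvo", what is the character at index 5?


Input string: 'sqbqrvo'
Operation: get character at index 5
Index mapping: s[0]='s', s[1]='q', s[2]='b', s[3]='q', s[4]='r', s[5]='v'
Result: 'v'


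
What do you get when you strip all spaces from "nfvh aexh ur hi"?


Input string: 'nfvh aexh ur hi'
Operation: remove all spaces
Words: 'nfvh', 'aexh', 'ur', 'hi'
Join without spaces: nfvhaexhurhi


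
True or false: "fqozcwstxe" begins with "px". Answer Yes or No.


Input string: 'fqozcwstxe'
Prefix to check: 'px'
First 2 characters of input: 'fq'
Match: False
Result: No


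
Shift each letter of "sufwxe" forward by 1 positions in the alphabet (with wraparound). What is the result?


Input: 'sufwxe', shift = 1
Operation: for each letter, (position + 1) mod 26
Mapping: 's'(18+1=19)->'t', 'u'(20+1=21)->'v', 'f'(5+1=6)->'g', 'w'(22+1=23)->'x', 'x'(23+1=24)->'y', 'e'(4+1=5)->'f'
Result: tvgxyf


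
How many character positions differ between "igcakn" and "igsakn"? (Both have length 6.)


String 1: 'igcakn'
String 2: 'igsakn'
Compare each position: pos 0: 'i'=='i', pos 1: 'g'=='g', pos 2: 'c'!='s', pos 3: 'a'=='a', pos 4: 'k'=='k', pos 5: 'n'=='n'
Differing positions: 1
Hamming distance: 1


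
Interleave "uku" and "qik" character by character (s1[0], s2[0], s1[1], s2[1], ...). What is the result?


String 1: 'uku'
String 2: 'qik'
Operation: alternate characters
Pairs: 'u'+'q', 'k'+'i', 'u'+'k'
Result: uqkiuk


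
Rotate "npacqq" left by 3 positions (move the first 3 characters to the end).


Input: 'npacqq', shift = 3
Operation: split at index 3 and swap parts
Front part s[0:3] = 'npa'
Back part s[3:] = 'cqq'
Rotated = back + front = 'cqq' + 'npa'
Result: cqqnpa
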